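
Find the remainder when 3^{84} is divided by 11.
By Fermat: 3^{10} ≡ 1 (mod 11). 84 = 8×10 + 4. So 3^{84} ≡ 3^{4} ≡ 4 (mod 11)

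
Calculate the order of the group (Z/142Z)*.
70

Prime factorization: 142 = 2 × 71
Using the formula φ(n) = n × Π(1 - 1/p) for each prime factor p:
φ(142) = 142 × (1 - 1/2) × (1 - 1/71)
φ(142) = 70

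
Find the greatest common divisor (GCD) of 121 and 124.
1

Using the Euclidean algorithm:
121 = 0 × 124 + 121
124 = 1 × 121 + 3
121 = 40 × 3 + 1
3 = 3 × 1 + 0

GCD(121, 124) = 1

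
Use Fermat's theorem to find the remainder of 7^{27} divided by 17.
14

By Fermat's Little Theorem, a^(p-1) ≡ 1 (mod p) for prime p and gcd(a, p) = 1
Here p = 17, so 7^16 ≡ 1 (mod 17)
We can reduce the exponent: 27 mod 16 = 11
So 7^27 ≡ 7^11 (mod 17)
Computing: 7^11 mod 17 = 14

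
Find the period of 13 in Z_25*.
Powers of 13 mod 25: 13^1≡13, 13^2≡19, 13^3≡22, 13^4≡11, 13^5≡18, 13^6≡9, 13^7≡17, 13^8≡21, 13^9≡23, 13^10≡24, 13^11≡12, 13^12≡6, 13^13≡3, 13^14≡14, 13^15≡7, 13^16≡16, 13^17≡8, 13^18≡4, 13^19≡2, 13^20≡1. Order = 20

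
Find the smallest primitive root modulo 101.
p - 1 = 100 has prime divisors 2, 5. h is a primitive root mod 101 iff h^(100/q) ≢ 1 (mod 101) for each such q.
h = 2: 2^50 ≡ 100, 2^20 ≡ 95 (mod 101); none is 1, so 2 has order 100 and is a primitive root.
The smallest primitive root mod 101 is g = 2.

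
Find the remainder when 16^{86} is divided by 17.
By Fermat: 16^{16} ≡ 1 (mod 17). 86 = 5×16 + 6. So 16^{86} ≡ 16^{6} ≡ 1 (mod 17)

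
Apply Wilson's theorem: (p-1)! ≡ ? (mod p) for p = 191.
By Wilson's theorem, (190)! ≡ -1 ≡ 190 (mod 191)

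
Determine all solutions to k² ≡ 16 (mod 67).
The square roots of 16 mod 67 are 4 and 63. Verify: 4² = 16 ≡ 16 (mod 67)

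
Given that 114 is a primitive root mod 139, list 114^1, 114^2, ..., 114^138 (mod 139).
g^1, g^2, ..., g^{138} mod 139: {114, 69, 82, 35, 98, 52, 90, 113, 94, 13, 92, 63, 93, 38, 23, 120, 58, 79, 110, 30, 84, 124, 97, 77, 21, 31, 59, 54, 40, 112, 119, 83, 10, 28, 134, 125, 72, 7, 103, 66, 18, 106, 130, 86, 74, 96, 102, 91, 88, 24, 95, 127, 22, 6, 128, 136, 75, 71, 32, 34, 123, 122, 8, 78, 135, 100, 2, 89, 138, 25, 70, 57, 104, 41, 87, 49, 26, 45, 126, 47, 76, 46, 101, 116, 19, 81, 60, 29, 109, 55, 15, 42, 62, 118, 108, 80, 85, 99, 27, 20, 56, 129, 111, 5, 14, 67, 132, 36, 73, 121, 33, 9, 53, 65, 43, 37, 48, 51, 115, 44, 12, 117, 133, 11, 3, 64, 68, 107, 105, 16, 17, 131, 61, 4, 39, 137, 50, 1}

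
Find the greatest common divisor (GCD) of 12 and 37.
1

Using the Euclidean algorithm:
12 = 0 × 37 + 12
37 = 3 × 12 + 1
12 = 12 × 1 + 0

GCD(12, 37) = 1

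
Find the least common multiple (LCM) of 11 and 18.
198

First find GCD(11, 18) using the Euclidean algorithm:
11 = 0 × 18 + 11
18 = 1 × 11 + 7
11 = 1 × 7 + 4
7 = 1 × 4 + 3
4 = 1 × 3 + 1
3 = 3 × 1 + 0
GCD(11, 18) = 1

LCM formula: LCM(a, b) = (a × b) / GCD(a, b)
LCM(11, 18) = (11 × 18) / 1
LCM(11, 18) = 198 / 1
LCM(11, 18) = 198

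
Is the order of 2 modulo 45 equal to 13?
No, the actual order is 12, not 13.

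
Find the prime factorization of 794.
2 × 397

Divide by primes starting from smallest:
794 ÷ 2 = 397
397 ÷ 397 = 1

794 = 2 × 397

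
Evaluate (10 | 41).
(10/41) = 10^{20} mod 41 = 1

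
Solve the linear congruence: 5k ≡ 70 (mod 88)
14

Since gcd(5, 88) = 1 divides 70, a solution exists.
Multiply both sides by the inverse of 5 mod 88:
  5^(-1) mod 88 = 53
  x ≡ 53 × 70 ≡ 3710 ≡ 14 (mod 88)
Verification: 5 × 14 = 70 = 0 × 88 + 70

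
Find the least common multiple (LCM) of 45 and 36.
180

First find GCD(45, 36) using the Euclidean algorithm:
45 = 1 × 36 + 9
36 = 4 × 9 + 0
GCD(45, 36) = 9

LCM formula: LCM(a, b) = (a × b) / GCD(a, b)
LCM(45, 36) = (45 × 36) / 9
LCM(45, 36) = 1620 / 9
LCM(45, 36) = 180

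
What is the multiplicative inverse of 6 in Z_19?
16

Using Extended Euclidean Algorithm:
gcd(6, 19) = 1
Bezout coefficients: 6 × -3 + 19 × 1 = 1
So 6 × -3 ≡ 1 (mod 19)
The inverse is -3 mod 19 = 16
Verification: 6 × 16 = 96 = 5 × 19 + 1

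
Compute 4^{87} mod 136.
64

Using successive squaring:
Binary expansion of 87: 1010111
Powers of 4 mod 136 (each is the square of the previous):
  4^1 ≡ 4 (mod 136)
  4^2 ≡ 4² = 16 ≡ 16 (mod 136)
  4^4 ≡ 16² = 256 ≡ 120 (mod 136)
  4^8 ≡ 120² = 14400 ≡ 120 (mod 136)
  4^16 ≡ 120² = 14400 ≡ 120 (mod 136)
  4^32 ≡ 120² = 14400 ≡ 120 (mod 136)
  4^64 ≡ 120² = 14400 ≡ 120 (mod 136)
87 = 64 + 16 + 4 + 2 + 1, so 4^87 = 4^64 × 4^16 × 4^4 × 4^2 × 4^1 ≡ 120 × 120 × 120 × 16 × 4 (mod 136)
Multiplying step by step:
  120 × 120 = 14400 ≡ 120 (mod 136)
  120 × 120 = 14400 ≡ 120 (mod 136)
  120 × 16 = 1920 ≡ 16 (mod 136)
  16 × 4 = 64 ≡ 64 (mod 136)
Result: 4^87 ≡ 64 (mod 136)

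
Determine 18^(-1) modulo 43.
18^(-1) ≡ 12 (mod 43). Verification: 18 × 12 = 216 ≡ 1 (mod 43)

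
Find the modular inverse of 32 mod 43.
32^(-1) ≡ 39 (mod 43). Verification: 32 × 39 = 1248 ≡ 1 (mod 43)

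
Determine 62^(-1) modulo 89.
62^(-1) ≡ 56 (mod 89). Verification: 62 × 56 = 3472 ≡ 1 (mod 89)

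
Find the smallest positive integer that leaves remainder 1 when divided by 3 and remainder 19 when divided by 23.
M = 3 × 23 = 69. M₁ = 23, y₁ ≡ 2 (mod 3). M₂ = 3, y₂ ≡ 8 (mod 23). x = 1×23×2 + 19×3×8 ≡ 19 (mod 69). The smallest positive such number is 19.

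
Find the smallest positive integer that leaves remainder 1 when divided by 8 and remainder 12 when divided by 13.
M = 8 × 13 = 104. M₁ = 13, y₁ ≡ 5 (mod 8). M₂ = 8, y₂ ≡ 5 (mod 13). x = 1×13×5 + 12×8×5 ≡ 25 (mod 104). The smallest positive such number is 25.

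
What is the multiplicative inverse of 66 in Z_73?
52

Using Extended Euclidean Algorithm:
gcd(66, 73) = 1
Bezout coefficients: 66 × -21 + 73 × 19 = 1
So 66 × -21 ≡ 1 (mod 73)
The inverse is -21 mod 73 = 52
Verification: 66 × 52 = 3432 = 47 × 73 + 1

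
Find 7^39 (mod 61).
Using repeated squaring. 39 = 32 + 4 + 2 + 1 (binary 100111). Repeated squaring mod 61: 7^1 ≡ 7; 7^2 ≡ 7² = 49 ≡ 49; 7^4 ≡ 49² = 2401 ≡ 22; 7^8 ≡ 22² = 484 ≡ 57; 7^16 ≡ 57² = 3249 ≡ 16; 7^32 ≡ 16² = 256 ≡ 12. Multiply: 7^39 = 7^32 × 7^4 × 7^2 × 7^1 ≡ 12 × 22 × 49 × 7 (mod 61): 12 × 22 = 264 ≡ 20; 20 × 49 = 980 ≡ 4; 4 × 7 = 28 ≡ 28. So 7^39 ≡ 28 (mod 61).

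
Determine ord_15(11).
Powers of 11 mod 15: 11^1≡11, 11^2≡1. Order = 2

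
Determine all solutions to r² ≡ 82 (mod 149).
The square roots of 82 mod 149 are 23 and 126. Verify: 23² = 529 ≡ 82 (mod 149)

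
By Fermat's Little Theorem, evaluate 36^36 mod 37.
By Fermat's Little Theorem, 36^{36} ≡ 1 (mod 37) since 37 is prime and gcd(36, 37) = 1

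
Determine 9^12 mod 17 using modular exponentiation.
Using repeated squaring. 12 = 8 + 4 (binary 1100). Repeated squaring mod 17: 9^1 ≡ 9; 9^2 ≡ 9² = 81 ≡ 13; 9^4 ≡ 13² = 169 ≡ 16; 9^8 ≡ 16² = 256 ≡ 1. Multiply: 9^12 = 9^8 × 9^4 ≡ 1 × 16 (mod 17): 1 × 16 = 16 ≡ 16. So 9^12 ≡ 16 (mod 17).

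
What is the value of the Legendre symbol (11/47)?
(11/47) = 11^{23} mod 47 = -1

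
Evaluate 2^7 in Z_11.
7 = 4 + 2 + 1 (binary 111). Repeated squaring mod 11: 2^1 ≡ 2; 2^2 ≡ 2² = 4 ≡ 4; 2^4 ≡ 4² = 16 ≡ 5. Multiply: 2^7 = 2^4 × 2^2 × 2^1 ≡ 5 × 4 × 2 (mod 11): 5 × 4 = 20 ≡ 9; 9 × 2 = 18 ≡ 7. So 2^7 ≡ 7 (mod 11).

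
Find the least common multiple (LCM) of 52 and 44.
572

First find GCD(52, 44) using the Euclidean algorithm:
52 = 1 × 44 + 8
44 = 5 × 8 + 4
8 = 2 × 4 + 0
GCD(52, 44) = 4

LCM formula: LCM(a, b) = (a × b) / GCD(a, b)
LCM(52, 44) = (52 × 44) / 4
LCM(52, 44) = 2288 / 4
LCM(52, 44) = 572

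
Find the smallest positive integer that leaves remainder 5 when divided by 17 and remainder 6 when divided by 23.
M = 17 × 23 = 391. M₁ = 23, y₁ ≡ 3 (mod 17). M₂ = 17, y₂ ≡ 19 (mod 23). k = 5×23×3 + 6×17×19 ≡ 328 (mod 391). The smallest positive such number is 328.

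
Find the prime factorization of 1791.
3^2 × 199

Divide by primes starting from smallest:
1791 ÷ 3 = 597
597 ÷ 3 = 199
199 ÷ 199 = 1

1791 = 3^2 × 199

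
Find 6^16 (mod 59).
Using repeated squaring. 16 = 16 (binary 10000). Repeated squaring mod 59: 6^1 ≡ 6; 6^2 ≡ 6² = 36 ≡ 36; 6^4 ≡ 36² = 1296 ≡ 57; 6^8 ≡ 57² = 3249 ≡ 4; 6^16 ≡ 4² = 16 ≡ 16. So 6^16 ≡ 16 (mod 59).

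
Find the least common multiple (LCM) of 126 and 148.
9324

First find GCD(126, 148) using the Euclidean algorithm:
126 = 0 × 148 + 126
148 = 1 × 126 + 22
126 = 5 × 22 + 16
22 = 1 × 16 + 6
16 = 2 × 6 + 4
6 = 1 × 4 + 2
4 = 2 × 2 + 0
GCD(126, 148) = 2

LCM formula: LCM(a, b) = (a × b) / GCD(a, b)
LCM(126, 148) = (126 × 148) / 2
LCM(126, 148) = 18648 / 2
LCM(126, 148) = 9324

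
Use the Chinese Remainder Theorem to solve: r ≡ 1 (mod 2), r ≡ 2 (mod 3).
M = 2 × 3 = 6. M₁ = 3, y₁ ≡ 1 (mod 2). M₂ = 2, y₂ ≡ 2 (mod 3). r = 1×3×1 + 2×2×2 ≡ 5 (mod 6)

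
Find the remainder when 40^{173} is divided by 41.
By Fermat: 40^{40} ≡ 1 (mod 41). 173 = 4×40 + 13. So 40^{173} ≡ 40^{13} ≡ 40 (mod 41)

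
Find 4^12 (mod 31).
Using repeated squaring. 12 = 8 + 4 (binary 1100). Repeated squaring mod 31: 4^1 ≡ 4; 4^2 ≡ 4² = 16 ≡ 16; 4^4 ≡ 16² = 256 ≡ 8; 4^8 ≡ 8² = 64 ≡ 2. Multiply: 4^12 = 4^8 × 4^4 ≡ 2 × 8 (mod 31): 2 × 8 = 16 ≡ 16. So 4^12 ≡ 16 (mod 31).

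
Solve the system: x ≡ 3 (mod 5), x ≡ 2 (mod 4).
M = 5 × 4 = 20. M₁ = 4, y₁ ≡ 4 (mod 5). M₂ = 5, y₂ ≡ 1 (mod 4). x = 3×4×4 + 2×5×1 ≡ 18 (mod 20)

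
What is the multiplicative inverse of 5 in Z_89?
18

Using Extended Euclidean Algorithm:
gcd(5, 89) = 1
Bezout coefficients: 5 × 18 + 89 × -1 = 1
So 5 × 18 ≡ 1 (mod 89)
The inverse is 18 mod 89 = 18
Verification: 5 × 18 = 90 = 1 × 89 + 1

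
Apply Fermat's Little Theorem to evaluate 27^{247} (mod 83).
27

By Fermat's Little Theorem, a^(p-1) ≡ 1 (mod p) for prime p and gcd(a, p) = 1
Here p = 83, so 27^82 ≡ 1 (mod 83)
We can reduce the exponent: 247 mod 82 = 1
So 27^247 ≡ 27^1 (mod 83)
Computing: 27^1 mod 83 = 27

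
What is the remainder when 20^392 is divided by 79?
Using Fermat: 20^{78} ≡ 1 (mod 79). 392 ≡ 2 (mod 78). So 20^{392} ≡ 20^{2} ≡ 5 (mod 79)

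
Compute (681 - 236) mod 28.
25

(681 - 236) = 445
445 mod 28 = 25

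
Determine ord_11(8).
Powers of 8 mod 11: 8^1≡8, 8^2≡9, 8^3≡6, 8^4≡4, 8^5≡10, 8^6≡3, 8^7≡2, 8^8≡5, 8^9≡7, 8^10≡1. Order = 10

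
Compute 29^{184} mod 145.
116

Using successive squaring:
Binary expansion of 184: 10111000
Powers of 29 mod 145 (each is the square of the previous):
  29^1 ≡ 29 (mod 145)
  29^2 ≡ 29² = 841 ≡ 116 (mod 145)
  29^4 ≡ 116² = 13456 ≡ 116 (mod 145)
  29^8 ≡ 116² = 13456 ≡ 116 (mod 145)
  29^16 ≡ 116² = 13456 ≡ 116 (mod 145)
  29^32 ≡ 116² = 13456 ≡ 116 (mod 145)
  29^64 ≡ 116² = 13456 ≡ 116 (mod 145)
  29^128 ≡ 116² = 13456 ≡ 116 (mod 145)
184 = 128 + 32 + 16 + 8, so 29^184 = 29^128 × 29^32 × 29^16 × 29^8 ≡ 116 × 116 × 116 × 116 (mod 145)
Multiplying step by step:
  116 × 116 = 13456 ≡ 116 (mod 145)
  116 × 116 = 13456 ≡ 116 (mod 145)
  116 × 116 = 13456 ≡ 116 (mod 145)
Result: 29^184 ≡ 116 (mod 145)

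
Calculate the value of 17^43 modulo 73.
Using repeated squaring. 43 = 32 + 8 + 2 + 1 (binary 101011). Repeated squaring mod 73: 17^1 ≡ 17; 17^2 ≡ 17² = 289 ≡ 70; 17^4 ≡ 70² = 4900 ≡ 9; 17^8 ≡ 9² = 81 ≡ 8; 17^16 ≡ 8² = 64 ≡ 64; 17^32 ≡ 64² = 4096 ≡ 8. Multiply: 17^43 = 17^32 × 17^8 × 17^2 × 17^1 ≡ 8 × 8 × 70 × 17 (mod 73): 8 × 8 = 64 ≡ 64; 64 × 70 = 4480 ≡ 27; 27 × 17 = 459 ≡ 21. So 17^43 ≡ 21 (mod 73).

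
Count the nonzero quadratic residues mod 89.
For prime 89, there are (p-1)/2 = (89-1)/2 = 44 quadratic residues (excluding 0).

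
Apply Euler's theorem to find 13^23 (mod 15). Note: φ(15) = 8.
By Euler: 13^{8} ≡ 1 (mod 15) since gcd(13, 15) = 1. 23 = 2×8 + 7. So 13^{23} ≡ 13^{7} ≡ 7 (mod 15)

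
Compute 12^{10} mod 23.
2

Using successive squaring:
Binary expansion of 10: 1010
Powers of 12 mod 23 (each is the square of the previous):
  12^1 ≡ 12 (mod 23)
  12^2 ≡ 12² = 144 ≡ 6 (mod 23)
  12^4 ≡ 6² = 36 ≡ 13 (mod 23)
  12^8 ≡ 13² = 169 ≡ 8 (mod 23)
10 = 8 + 2, so 12^10 = 12^8 × 12^2 ≡ 8 × 6 (mod 23)
Multiplying step by step:
  8 × 6 = 48 ≡ 2 (mod 23)
Result: 12^10 ≡ 2 (mod 23)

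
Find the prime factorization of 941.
941

Divide by primes starting from smallest:
941 ÷ 941 = 1

941 = 941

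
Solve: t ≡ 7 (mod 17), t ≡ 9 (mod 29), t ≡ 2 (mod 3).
M = 17 × 29 × 3 = 1479. M₁ = 87, y₁ ≡ 9 (mod 17). M₂ = 51, y₂ ≡ 4 (mod 29). M₃ = 493, y₃ ≡ 1 (mod 3). t = 7×87×9 + 9×51×4 + 2×493×1 ≡ 908 (mod 1479)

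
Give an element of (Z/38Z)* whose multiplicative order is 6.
27 has order 6 mod 38 since 27^{6} ≡ 1 (mod 38) and no smaller power works.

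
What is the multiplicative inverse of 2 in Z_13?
2^(-1) ≡ 7 (mod 13). Verification: 2 × 7 = 14 ≡ 1 (mod 13)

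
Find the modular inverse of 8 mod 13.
8^(-1) ≡ 5 (mod 13). Verification: 8 × 5 = 40 ≡ 1 (mod 13)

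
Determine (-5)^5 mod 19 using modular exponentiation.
(-5) ≡ 14 (mod 19). 5 = 4 + 1 (binary 101). Repeated squaring mod 19: 14^1 ≡ 14; 14^2 ≡ 14² = 196 ≡ 6; 14^4 ≡ 6² = 36 ≡ 17. Multiply: (-5)^5 ≡ 14^4 × 14^1 ≡ 17 × 14 (mod 19): 17 × 14 = 238 ≡ 10. So (-5)^5 ≡ 10 (mod 19).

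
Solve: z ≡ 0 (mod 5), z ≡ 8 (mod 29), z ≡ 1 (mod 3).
M = 5 × 29 × 3 = 435. M₁ = 87, y₁ ≡ 3 (mod 5). M₂ = 15, y₂ ≡ 2 (mod 29). M₃ = 145, y₃ ≡ 1 (mod 3). z = 0×87×3 + 8×15×2 + 1×145×1 ≡ 385 (mod 435)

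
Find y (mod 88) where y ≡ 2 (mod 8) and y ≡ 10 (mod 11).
M = 8 × 11 = 88. M₁ = 11, y₁ ≡ 3 (mod 8). M₂ = 8, y₂ ≡ 7 (mod 11). y = 2×11×3 + 10×8×7 ≡ 10 (mod 88)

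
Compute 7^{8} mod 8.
1

Using successive squaring:
Binary expansion of 8: 1000
Powers of 7 mod 8 (each is the square of the previous):
  7^1 ≡ 7 (mod 8)
  7^2 ≡ 7² = 49 ≡ 1 (mod 8)
  7^4 ≡ 1² = 1 ≡ 1 (mod 8)
  7^8 ≡ 1² = 1 ≡ 1 (mod 8)
8 is a power of 2, so 7^8 is the last square: ≡ 1 (mod 8)
Result: 7^8 ≡ 1 (mod 8)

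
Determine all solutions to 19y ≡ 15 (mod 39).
9

Since gcd(19, 39) = 1 divides 15, a solution exists.
Multiply both sides by the inverse of 19 mod 39:
  19^(-1) mod 39 = 37
  x ≡ 37 × 15 ≡ 555 ≡ 9 (mod 39)
Verification: 19 × 9 = 171 = 4 × 39 + 15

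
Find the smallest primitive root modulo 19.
p - 1 = 18 has prime divisors 2, 3. h is a primitive root mod 19 iff h^(18/q) ≢ 1 (mod 19) for each such q.
h = 2: 2^9 ≡ 18, 2^6 ≡ 7 (mod 19); none is 1, so 2 has order 18 and is a primitive root.
The smallest primitive root mod 19 is g = 2.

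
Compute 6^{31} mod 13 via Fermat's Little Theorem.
7

By Fermat's Little Theorem, a^(p-1) ≡ 1 (mod p) for prime p and gcd(a, p) = 1
Here p = 13, so 6^12 ≡ 1 (mod 13)
We can reduce the exponent: 31 mod 12 = 7
So 6^31 ≡ 6^7 (mod 13)
Computing: 6^7 mod 13 = 7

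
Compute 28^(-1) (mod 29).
28^(-1) ≡ 28 (mod 29). Verification: 28 × 28 = 784 ≡ 1 (mod 29)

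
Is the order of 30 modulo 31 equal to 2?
Yes, ord_31(30) = 2.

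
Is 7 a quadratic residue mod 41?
By Euler's criterion: 7^{20} ≡ 40 (mod 41). Since this equals -1 (≡ 40), 7 is not a QR.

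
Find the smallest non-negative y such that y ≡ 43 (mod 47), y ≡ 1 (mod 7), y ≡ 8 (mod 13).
372

Using the Chinese Remainder Theorem:
M = product of moduli = 4277
For equation 1: M_1 = 91, 91 ≡ 44 (mod 47), inverse of 91 mod 47 is 31 (check: 44 × 31 = 1364 ≡ 1 (mod 47))
For equation 2: M_2 = 611, 611 ≡ 2 (mod 7), inverse of 611 mod 7 is 4 (check: 2 × 4 = 8 ≡ 1 (mod 7))
For equation 3: M_3 = 329, 329 ≡ 4 (mod 13), inverse of 329 mod 13 is 10 (check: 4 × 10 = 40 ≡ 1 (mod 13))
Combine: y ≡ Σ r_i×M_i×(M_i⁻¹ mod m_i) = 43×91×31 + 1×611×4 + 8×329×10 = 121303 + 2444 + 26320 = 150067
150067 mod 4277 = 372
y ≡ 372 (mod 4277)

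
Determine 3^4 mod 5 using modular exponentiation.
4 = 4 (binary 100). Repeated squaring mod 5: 3^1 ≡ 3; 3^2 ≡ 3² = 9 ≡ 4; 3^4 ≡ 4² = 16 ≡ 1. So 3^4 ≡ 1 (mod 5).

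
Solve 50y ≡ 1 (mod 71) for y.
27

Using Extended Euclidean Algorithm:
gcd(50, 71) = 1
Bezout coefficients: 50 × 27 + 71 × -19 = 1
So 50 × 27 ≡ 1 (mod 71)
The inverse is 27 mod 71 = 27
Verification: 50 × 27 = 1350 = 19 × 71 + 1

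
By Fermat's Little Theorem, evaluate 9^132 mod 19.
By Fermat: 9^{18} ≡ 1 (mod 19). 132 = 7×18 + 6. So 9^{132} ≡ 9^{6} ≡ 11 (mod 19)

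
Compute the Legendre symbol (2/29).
(2/29) = 2^{14} mod 29 = -1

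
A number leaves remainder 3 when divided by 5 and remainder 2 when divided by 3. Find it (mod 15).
M = 5 × 3 = 15. M₁ = 3, y₁ ≡ 2 (mod 5). M₂ = 5, y₂ ≡ 2 (mod 3). x = 3×3×2 + 2×5×2 ≡ 8 (mod 15)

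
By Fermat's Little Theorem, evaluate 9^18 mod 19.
By Fermat's Little Theorem, 9^{18} ≡ 1 (mod 19) since 19 is prime and gcd(9, 19) = 1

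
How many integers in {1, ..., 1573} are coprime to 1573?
1320

Prime factorization: 1573 = 11^2 × 13
Using the formula φ(n) = n × Π(1 - 1/p) for each prime factor p:
φ(1573) = 1573 × (1 - 1/11) × (1 - 1/13)
φ(1573) = 1320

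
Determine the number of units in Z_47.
46

Prime factorization: 47 = 47
Using the formula φ(n) = n × Π(1 - 1/p) for each prime factor p:
φ(47) = 47 × (1 - 1/47)
φ(47) = 46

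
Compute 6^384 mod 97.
Using Fermat: 6^{96} ≡ 1 (mod 97). 384 ≡ 0 (mod 96). So 6^{384} ≡ 6^{0} ≡ 1 (mod 97)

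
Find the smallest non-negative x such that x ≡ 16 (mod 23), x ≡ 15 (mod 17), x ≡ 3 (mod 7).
2684

Using the Chinese Remainder Theorem:
M = product of moduli = 2737
For equation 1: M_1 = 119, 119 ≡ 4 (mod 23), inverse of 119 mod 23 is 6 (check: 4 × 6 = 24 ≡ 1 (mod 23))
For equation 2: M_2 = 161, 161 ≡ 8 (mod 17), inverse of 161 mod 17 is 15 (check: 8 × 15 = 120 ≡ 1 (mod 17))
For equation 3: M_3 = 391, 391 ≡ 6 (mod 7), inverse of 391 mod 7 is 6 (check: 6 × 6 = 36 ≡ 1 (mod 7))
Combine: x ≡ Σ r_i×M_i×(M_i⁻¹ mod m_i) = 16×119×6 + 15×161×15 + 3×391×6 = 11424 + 36225 + 7038 = 54687
54687 mod 2737 = 2684
x ≡ 2684 (mod 2737)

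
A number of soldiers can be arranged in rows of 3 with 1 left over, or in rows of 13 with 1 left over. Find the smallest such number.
M = 3 × 13 = 39. M₁ = 13, y₁ ≡ 1 (mod 3). M₂ = 3, y₂ ≡ 9 (mod 13). m = 1×13×1 + 1×3×9 ≡ 1 (mod 39). The smallest positive such number is 1.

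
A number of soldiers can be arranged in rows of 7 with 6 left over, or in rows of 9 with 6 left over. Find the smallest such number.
M = 7 × 9 = 63. M₁ = 9, y₁ ≡ 4 (mod 7). M₂ = 7, y₂ ≡ 4 (mod 9). k = 6×9×4 + 6×7×4 ≡ 6 (mod 63). The smallest positive such number is 6.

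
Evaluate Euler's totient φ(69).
44

Prime factorization: 69 = 3 × 23
Using the formula φ(n) = n × Π(1 - 1/p) for each prime factor p:
φ(69) = 69 × (1 - 1/3) × (1 - 1/23)
φ(69) = 44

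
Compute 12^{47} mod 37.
33

Using successive squaring:
Binary expansion of 47: 101111
Powers of 12 mod 37 (each is the square of the previous):
  12^1 ≡ 12 (mod 37)
  12^2 ≡ 12² = 144 ≡ 33 (mod 37)
  12^4 ≡ 33² = 1089 ≡ 16 (mod 37)
  12^8 ≡ 16² = 256 ≡ 34 (mod 37)
  12^16 ≡ 34² = 1156 ≡ 9 (mod 37)
  12^32 ≡ 9² = 81 ≡ 7 (mod 37)
47 = 32 + 8 + 4 + 2 + 1, so 12^47 = 12^32 × 12^8 × 12^4 × 12^2 × 12^1 ≡ 7 × 34 × 16 × 33 × 12 (mod 37)
Multiplying step by step:
  7 × 34 = 238 ≡ 16 (mod 37)
  16 × 16 = 256 ≡ 34 (mod 37)
  34 × 33 = 1122 ≡ 12 (mod 37)
  12 × 12 = 144 ≡ 33 (mod 37)
Result: 12^47 ≡ 33 (mod 37)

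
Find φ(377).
336

Prime factorization: 377 = 13 × 29
Using the formula φ(n) = n × Π(1 - 1/p) for each prime factor p:
φ(377) = 377 × (1 - 1/13) × (1 - 1/29)
φ(377) = 336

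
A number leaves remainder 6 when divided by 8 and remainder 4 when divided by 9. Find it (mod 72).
M = 8 × 9 = 72. M₁ = 9, y₁ ≡ 1 (mod 8). M₂ = 8, y₂ ≡ 8 (mod 9). n = 6×9×1 + 4×8×8 ≡ 22 (mod 72)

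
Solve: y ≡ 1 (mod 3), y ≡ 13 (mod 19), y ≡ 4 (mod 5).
M = 3 × 19 × 5 = 285. M₁ = 95, y₁ ≡ 2 (mod 3). M₂ = 15, y₂ ≡ 14 (mod 19). M₃ = 57, y₃ ≡ 3 (mod 5). y = 1×95×2 + 13×15×14 + 4×57×3 ≡ 184 (mod 285)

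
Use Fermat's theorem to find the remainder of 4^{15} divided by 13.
12

By Fermat's Little Theorem, a^(p-1) ≡ 1 (mod p) for prime p and gcd(a, p) = 1
Here p = 13, so 4^12 ≡ 1 (mod 13)
We can reduce the exponent: 15 mod 12 = 3
So 4^15 ≡ 4^3 (mod 13)
Computing: 4^3 mod 13 = 12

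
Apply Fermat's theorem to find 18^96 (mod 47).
By Fermat: 18^{46} ≡ 1 (mod 47). 96 = 2×46 + 4. So 18^{96} ≡ 18^{4} ≡ 25 (mod 47)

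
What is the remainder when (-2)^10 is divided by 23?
(-2) ≡ 21 (mod 23). 10 = 8 + 2 (binary 1010). Repeated squaring mod 23: 21^1 ≡ 21; 21^2 ≡ 21² = 441 ≡ 4; 21^4 ≡ 4² = 16 ≡ 16; 21^8 ≡ 16² = 256 ≡ 3. Multiply: (-2)^10 ≡ 21^8 × 21^2 ≡ 3 × 4 (mod 23): 3 × 4 = 12 ≡ 12. So (-2)^10 ≡ 12 (mod 23).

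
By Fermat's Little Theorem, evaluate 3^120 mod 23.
By Fermat: 3^{22} ≡ 1 (mod 23). 120 = 5×22 + 10. So 3^{120} ≡ 3^{10} ≡ 8 (mod 23)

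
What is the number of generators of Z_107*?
Number of primitive roots mod 107 = φ(106) = 52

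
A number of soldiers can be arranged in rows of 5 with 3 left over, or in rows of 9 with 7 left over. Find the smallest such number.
M = 5 × 9 = 45. M₁ = 9, y₁ ≡ 4 (mod 5). M₂ = 5, y₂ ≡ 2 (mod 9). y = 3×9×4 + 7×5×2 ≡ 43 (mod 45). The smallest positive such number is 43.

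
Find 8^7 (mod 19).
7 = 4 + 2 + 1 (binary 111). Repeated squaring mod 19: 8^1 ≡ 8; 8^2 ≡ 8² = 64 ≡ 7; 8^4 ≡ 7² = 49 ≡ 11. Multiply: 8^7 = 8^4 × 8^2 × 8^1 ≡ 11 × 7 × 8 (mod 19): 11 × 7 = 77 ≡ 1; 1 × 8 = 8 ≡ 8. So 8^7 ≡ 8 (mod 19).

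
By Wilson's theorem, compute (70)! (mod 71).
By Wilson's theorem, (70)! ≡ -1 ≡ 70 (mod 71)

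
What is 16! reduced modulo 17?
By Wilson's theorem, (16)! ≡ -1 ≡ 16 (mod 17)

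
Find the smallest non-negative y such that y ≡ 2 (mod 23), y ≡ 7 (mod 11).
117

Using the Chinese Remainder Theorem:
M = product of moduli = 253
For equation 1: M_1 = 11, 11 ≡ 11 (mod 23), inverse of 11 mod 23 is 21 (check: 11 × 21 = 231 ≡ 1 (mod 23))
For equation 2: M_2 = 23, 23 ≡ 1 (mod 11), inverse of 23 mod 11 is 1 (check: 1 × 1 = 1 ≡ 1 (mod 11))
Combine: y ≡ Σ r_i×M_i×(M_i⁻¹ mod m_i) = 2×11×21 + 7×23×1 = 462 + 161 = 623
623 mod 253 = 117
y ≡ 117 (mod 253)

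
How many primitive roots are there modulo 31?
8

The number of primitive roots modulo p is φ(p-1) = φ(30)
φ(30) = 8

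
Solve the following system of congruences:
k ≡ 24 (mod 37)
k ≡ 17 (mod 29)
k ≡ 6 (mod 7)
2540

Using the Chinese Remainder Theorem:
M = product of moduli = 7511
For equation 1: M_1 = 203, 203 ≡ 18 (mod 37), inverse of 203 mod 37 is 35 (check: 18 × 35 = 630 ≡ 1 (mod 37))
For equation 2: M_2 = 259, 259 ≡ 27 (mod 29), inverse of 259 mod 29 is 14 (check: 27 × 14 = 378 ≡ 1 (mod 29))
For equation 3: M_3 = 1073, 1073 ≡ 2 (mod 7), inverse of 1073 mod 7 is 4 (check: 2 × 4 = 8 ≡ 1 (mod 7))
Combine: k ≡ Σ r_i×M_i×(M_i⁻¹ mod m_i) = 24×203×35 + 17×259×14 + 6×1073×4 = 170520 + 61642 + 25752 = 257914
257914 mod 7511 = 2540
k ≡ 2540 (mod 7511)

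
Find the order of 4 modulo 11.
Powers of 4 mod 11: 4^1≡4, 4^2≡5, 4^3≡9, 4^4≡3, 4^5≡1. Order = 5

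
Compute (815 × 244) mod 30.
20

(815 × 244) = 198860
198860 mod 30 = 20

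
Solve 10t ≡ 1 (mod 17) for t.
12

Using Extended Euclidean Algorithm:
gcd(10, 17) = 1
Bezout coefficients: 10 × -5 + 17 × 3 = 1
So 10 × -5 ≡ 1 (mod 17)
The inverse is -5 mod 17 = 12
Verification: 10 × 12 = 120 = 7 × 17 + 1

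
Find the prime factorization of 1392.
2^4 × 3 × 29

Divide by primes starting from smallest:
1392 ÷ 2 = 696
696 ÷ 2 = 348
348 ÷ 2 = 174
174 ÷ 2 = 87
87 ÷ 3 = 29
29 ÷ 29 = 1

1392 = 2^4 × 3 × 29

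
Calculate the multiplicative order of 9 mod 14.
Powers of 9 mod 14: 9^1≡9, 9^2≡11, 9^3≡1. Order = 3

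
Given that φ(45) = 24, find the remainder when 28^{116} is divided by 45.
By Euler: 28^{24} ≡ 1 (mod 45) since gcd(28, 45) = 1. 116 = 4×24 + 20. So 28^{116} ≡ 28^{20} ≡ 1 (mod 45)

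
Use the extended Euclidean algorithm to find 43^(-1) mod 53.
Extended GCD: 43(-16) + 53(13) = 1. So 43^(-1) ≡ 37 ≡ 37 (mod 53). Verify: 43 × 37 = 1591 ≡ 1 (mod 53)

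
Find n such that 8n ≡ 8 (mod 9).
1

Since gcd(8, 9) = 1 divides 8, a solution exists.
Multiply both sides by the inverse of 8 mod 9:
  8^(-1) mod 9 = 8
  x ≡ 8 × 8 ≡ 64 ≡ 1 (mod 9)
Verification: 8 × 1 = 8 = 0 × 9 + 8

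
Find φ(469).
396

Prime factorization: 469 = 7 × 67
Using the formula φ(n) = n × Π(1 - 1/p) for each prime factor p:
φ(469) = 469 × (1 - 1/7) × (1 - 1/67)
φ(469) = 396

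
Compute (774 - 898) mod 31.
0

(774 - 898) = -124
-124 mod 31 = 0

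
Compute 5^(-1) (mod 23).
5^(-1) ≡ 14 (mod 23). Verification: 5 × 14 = 70 ≡ 1 (mod 23)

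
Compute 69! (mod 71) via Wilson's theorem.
(70)! = (69)! × (70) ≡ -1 (mod 71). So (69)! ≡ -1 × (70)^(-1) ≡ (-1)×(-1) = 1 (mod 71)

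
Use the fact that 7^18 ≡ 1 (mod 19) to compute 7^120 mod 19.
By Fermat: 7^{18} ≡ 1 (mod 19). 120 = 6×18 + 12. So 7^{120} ≡ 7^{12} ≡ 1 (mod 19)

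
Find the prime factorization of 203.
7 × 29

Divide by primes starting from smallest:
203 ÷ 7 = 29
29 ÷ 29 = 1

203 = 7 × 29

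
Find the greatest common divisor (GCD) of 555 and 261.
3

Using the Euclidean algorithm:
555 = 2 × 261 + 33
261 = 7 × 33 + 30
33 = 1 × 30 + 3
30 = 10 × 3 + 0

GCD(555, 261) = 3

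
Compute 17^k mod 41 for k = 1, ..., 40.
g^1, g^2, ..., g^{40} mod 41: {17, 2, 34, 4, 27, 8, 13, 16, 26, 32, 11, 23, 22, 5, 3, 10, 6, 20, 12, 40, 24, 39, 7, 37, 14, 33, 28, 25, 15, 9, 30, 18, 19, 36, 38, 31, 35, 21, 29, 1}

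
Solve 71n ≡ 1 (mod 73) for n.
36

Using Extended Euclidean Algorithm:
gcd(71, 73) = 1
Bezout coefficients: 71 × 36 + 73 × -35 = 1
So 71 × 36 ≡ 1 (mod 73)
The inverse is 36 mod 73 = 36
Verification: 71 × 36 = 2556 = 35 × 73 + 1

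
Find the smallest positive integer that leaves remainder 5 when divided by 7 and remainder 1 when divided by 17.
M = 7 × 17 = 119. M₁ = 17, y₁ ≡ 5 (mod 7). M₂ = 7, y₂ ≡ 5 (mod 17). m = 5×17×5 + 1×7×5 ≡ 103 (mod 119). The smallest positive such number is 103.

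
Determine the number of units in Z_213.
140

Prime factorization: 213 = 3 × 71
Using the formula φ(n) = n × Π(1 - 1/p) for each prime factor p:
φ(213) = 213 × (1 - 1/3) × (1 - 1/71)
φ(213) = 140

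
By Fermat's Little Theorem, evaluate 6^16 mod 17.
By Fermat's Little Theorem, 6^{16} ≡ 1 (mod 17) since 17 is prime and gcd(6, 17) = 1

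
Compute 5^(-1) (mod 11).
9

Using Extended Euclidean Algorithm:
gcd(5, 11) = 1
Bezout coefficients: 5 × -2 + 11 × 1 = 1
So 5 × -2 ≡ 1 (mod 11)
The inverse is -2 mod 11 = 9
Verification: 5 × 9 = 45 = 4 × 11 + 1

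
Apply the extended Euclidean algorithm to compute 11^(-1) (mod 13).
Extended GCD: 11(6) + 13(-5) = 1. So 11^(-1) ≡ 6 ≡ 6 (mod 13). Verify: 11 × 6 = 66 ≡ 1 (mod 13)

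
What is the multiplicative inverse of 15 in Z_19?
14

Using Extended Euclidean Algorithm:
gcd(15, 19) = 1
Bezout coefficients: 15 × -5 + 19 × 4 = 1
So 15 × -5 ≡ 1 (mod 19)
The inverse is -5 mod 19 = 14
Verification: 15 × 14 = 210 = 11 × 19 + 1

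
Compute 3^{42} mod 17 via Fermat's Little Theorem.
8

By Fermat's Little Theorem, a^(p-1) ≡ 1 (mod p) for prime p and gcd(a, p) = 1
Here p = 17, so 3^16 ≡ 1 (mod 17)
We can reduce the exponent: 42 mod 16 = 10
So 3^42 ≡ 3^10 (mod 17)
Computing: 3^10 mod 17 = 8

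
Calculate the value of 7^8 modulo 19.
8 = 8 (binary 1000). Repeated squaring mod 19: 7^1 ≡ 7; 7^2 ≡ 7² = 49 ≡ 11; 7^4 ≡ 11² = 121 ≡ 7; 7^8 ≡ 7² = 49 ≡ 11. So 7^8 ≡ 11 (mod 19).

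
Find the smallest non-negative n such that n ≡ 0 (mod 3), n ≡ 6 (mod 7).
6

Using the Chinese Remainder Theorem:
M = product of moduli = 21
For equation 1: M_1 = 7, 7 ≡ 1 (mod 3), inverse of 7 mod 3 is 1 (check: 1 × 1 = 1 ≡ 1 (mod 3))
For equation 2: M_2 = 3, 3 ≡ 3 (mod 7), inverse of 3 mod 7 is 5 (check: 3 × 5 = 15 ≡ 1 (mod 7))
Combine: n ≡ Σ r_i×M_i×(M_i⁻¹ mod m_i) = 0×7×1 + 6×3×5 = 0 + 90 = 90
90 mod 21 = 6
n ≡ 6 (mod 21)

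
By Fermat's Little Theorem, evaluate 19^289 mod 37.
By Fermat: 19^{36} ≡ 1 (mod 37). 289 = 8×36 + 1. So 19^{289} ≡ 19^{1} ≡ 19 (mod 37)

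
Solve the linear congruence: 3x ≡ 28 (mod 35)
21

Since gcd(3, 35) = 1 divides 28, a solution exists.
Multiply both sides by the inverse of 3 mod 35:
  3^(-1) mod 35 = 12
  x ≡ 12 × 28 ≡ 336 ≡ 21 (mod 35)
Verification: 3 × 21 = 63 = 1 × 35 + 28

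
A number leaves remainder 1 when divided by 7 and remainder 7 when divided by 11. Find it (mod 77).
M = 7 × 11 = 77. M₁ = 11, y₁ ≡ 2 (mod 7). M₂ = 7, y₂ ≡ 8 (mod 11). n = 1×11×2 + 7×7×8 ≡ 29 (mod 77)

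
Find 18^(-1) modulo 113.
44

Using Extended Euclidean Algorithm:
gcd(18, 113) = 1
Bezout coefficients: 18 × 44 + 113 × -7 = 1
So 18 × 44 ≡ 1 (mod 113)
The inverse is 44 mod 113 = 44
Verification: 18 × 44 = 792 = 7 × 113 + 1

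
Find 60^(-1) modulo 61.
60

Using Extended Euclidean Algorithm:
gcd(60, 61) = 1
Bezout coefficients: 60 × -1 + 61 × 1 = 1
So 60 × -1 ≡ 1 (mod 61)
The inverse is -1 mod 61 = 60
Verification: 60 × 60 = 3600 = 59 × 61 + 1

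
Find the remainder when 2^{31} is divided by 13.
By Fermat: 2^{12} ≡ 1 (mod 13). 31 = 2×12 + 7. So 2^{31} ≡ 2^{7} ≡ 11 (mod 13)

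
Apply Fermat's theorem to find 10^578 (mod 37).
By Fermat: 10^{36} ≡ 1 (mod 37). 578 ≡ 2 (mod 36). So 10^{578} ≡ 10^{2} ≡ 26 (mod 37)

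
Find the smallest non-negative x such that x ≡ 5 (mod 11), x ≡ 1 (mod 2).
5

Using the Chinese Remainder Theorem:
M = product of moduli = 22
For equation 1: M_1 = 2, 2 ≡ 2 (mod 11), inverse of 2 mod 11 is 6 (check: 2 × 6 = 12 ≡ 1 (mod 11))
For equation 2: M_2 = 11, 11 ≡ 1 (mod 2), inverse of 11 mod 2 is 1 (check: 1 × 1 = 1 ≡ 1 (mod 2))
Combine: x ≡ Σ r_i×M_i×(M_i⁻¹ mod m_i) = 5×2×6 + 1×11×1 = 60 + 11 = 71
71 mod 22 = 5
x ≡ 5 (mod 22)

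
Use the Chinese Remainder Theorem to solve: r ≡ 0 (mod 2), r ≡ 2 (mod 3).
M = 2 × 3 = 6. M₁ = 3, y₁ ≡ 1 (mod 2). M₂ = 2, y₂ ≡ 2 (mod 3). r = 0×3×1 + 2×2×2 ≡ 2 (mod 6)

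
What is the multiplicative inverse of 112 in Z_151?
112^(-1) ≡ 120 (mod 151). Verification: 112 × 120 = 13440 ≡ 1 (mod 151)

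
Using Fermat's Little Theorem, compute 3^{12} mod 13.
1

By Fermat's Little Theorem, a^(p-1) ≡ 1 (mod p) for prime p and gcd(a, p) = 1
Here p = 13, so 3^12 ≡ 1 (mod 13)
We can reduce the exponent: 12 mod 12 = 0
So 3^12 ≡ 3^0 (mod 13)
Computing: 3^0 mod 13 = 1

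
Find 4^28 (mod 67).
Using repeated squaring. 28 = 16 + 8 + 4 (binary 11100). Repeated squaring mod 67: 4^1 ≡ 4; 4^2 ≡ 4² = 16 ≡ 16; 4^4 ≡ 16² = 256 ≡ 55; 4^8 ≡ 55² = 3025 ≡ 10; 4^16 ≡ 10² = 100 ≡ 33. Multiply: 4^28 = 4^16 × 4^8 × 4^4 ≡ 33 × 10 × 55 (mod 67): 33 × 10 = 330 ≡ 62; 62 × 55 = 3410 ≡ 60. So 4^28 ≡ 60 (mod 67).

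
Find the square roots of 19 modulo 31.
The square roots of 19 mod 31 are 9 and 22. Verify: 9² = 81 ≡ 19 (mod 31)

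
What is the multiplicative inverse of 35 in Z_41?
34

Using Extended Euclidean Algorithm:
gcd(35, 41) = 1
Bezout coefficients: 35 × -7 + 41 × 6 = 1
So 35 × -7 ≡ 1 (mod 41)
The inverse is -7 mod 41 = 34
Verification: 35 × 34 = 1190 = 29 × 41 + 1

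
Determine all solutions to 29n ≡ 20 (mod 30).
10

Since gcd(29, 30) = 1 divides 20, a solution exists.
Multiply both sides by the inverse of 29 mod 30:
  29^(-1) mod 30 = 29
  x ≡ 29 × 20 ≡ 580 ≡ 10 (mod 30)
Verification: 29 × 10 = 290 = 9 × 30 + 20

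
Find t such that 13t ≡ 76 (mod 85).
32

Since gcd(13, 85) = 1 divides 76, a solution exists.
Multiply both sides by the inverse of 13 mod 85:
  13^(-1) mod 85 = 72
  x ≡ 72 × 76 ≡ 5472 ≡ 32 (mod 85)
Verification: 13 × 32 = 416 = 4 × 85 + 76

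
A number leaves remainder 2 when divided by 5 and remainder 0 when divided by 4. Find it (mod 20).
M = 5 × 4 = 20. M₁ = 4, y₁ ≡ 4 (mod 5). M₂ = 5, y₂ ≡ 1 (mod 4). r = 2×4×4 + 0×5×1 ≡ 12 (mod 20)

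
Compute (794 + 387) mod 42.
5

(794 + 387) = 1181
1181 mod 42 = 5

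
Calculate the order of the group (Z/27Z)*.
18

Prime factorization: 27 = 3^3
Using the formula φ(n) = n × Π(1 - 1/p) for each prime factor p:
φ(27) = 27 × (1 - 1/3)
φ(27) = 18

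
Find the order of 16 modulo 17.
Powers of 16 mod 17: 16^1≡16, 16^2≡1. Order = 2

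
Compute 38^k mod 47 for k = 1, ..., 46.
g^1, g^2, ..., g^{46} mod 47: {38, 34, 23, 28, 30, 12, 33, 32, 41, 7, 31, 3, 20, 8, 22, 37, 43, 36, 5, 2, 29, 21, 46, 9, 13, 24, 19, 17, 35, 14, 15, 6, 40, 16, 44, 27, 39, 25, 10, 4, 11, 42, 45, 18, 26, 1}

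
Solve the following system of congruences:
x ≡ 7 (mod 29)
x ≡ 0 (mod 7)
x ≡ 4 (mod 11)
1225

Using the Chinese Remainder Theorem:
M = product of moduli = 2233
For equation 1: M_1 = 77, 77 ≡ 19 (mod 29), inverse of 77 mod 29 is 26 (check: 19 × 26 = 494 ≡ 1 (mod 29))
For equation 2: M_2 = 319, 319 ≡ 4 (mod 7), inverse of 319 mod 7 is 2 (check: 4 × 2 = 8 ≡ 1 (mod 7))
For equation 3: M_3 = 203, 203 ≡ 5 (mod 11), inverse of 203 mod 11 is 9 (check: 5 × 9 = 45 ≡ 1 (mod 11))
Combine: x ≡ Σ r_i×M_i×(M_i⁻¹ mod m_i) = 7×77×26 + 0×319×2 + 4×203×9 = 14014 + 0 + 7308 = 21322
21322 mod 2233 = 1225
x ≡ 1225 (mod 2233)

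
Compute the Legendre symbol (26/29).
(26/29) = 26^{14} mod 29 = -1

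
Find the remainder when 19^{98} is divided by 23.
By Fermat: 19^{22} ≡ 1 (mod 23). 98 = 4×22 + 10. So 19^{98} ≡ 19^{10} ≡ 6 (mod 23)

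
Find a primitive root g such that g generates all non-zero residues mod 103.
p - 1 = 102 has prime divisors 2, 3, 17. h is a primitive root mod 103 iff h^(102/q) ≢ 1 (mod 103) for each such q.
h = 2: 2^51 ≡ 1, 2^34 ≡ 46, 2^6 ≡ 64 (mod 103); 2^51 ≡ 1, so not a primitive root.
h = 3: 3^51 ≡ 102, 3^34 ≡ 1, 3^6 ≡ 8 (mod 103); 3^34 ≡ 1, so not a primitive root.
h = 4: 4^51 ≡ 1, 4^34 ≡ 56, 4^6 ≡ 79 (mod 103); 4^51 ≡ 1, so not a primitive root.
h = 5: 5^51 ≡ 102, 5^34 ≡ 56, 5^6 ≡ 72 (mod 103); none is 1, so 5 has order 102 and is a primitive root.
The smallest primitive root mod 103 is g = 5.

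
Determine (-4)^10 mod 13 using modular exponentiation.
(-4) ≡ 9 (mod 13). 10 = 8 + 2 (binary 1010). Repeated squaring mod 13: 9^1 ≡ 9; 9^2 ≡ 9² = 81 ≡ 3; 9^4 ≡ 3² = 9 ≡ 9; 9^8 ≡ 9² = 81 ≡ 3. Multiply: (-4)^10 ≡ 9^8 × 9^2 ≡ 3 × 3 (mod 13): 3 × 3 = 9 ≡ 9. So (-4)^10 ≡ 9 (mod 13).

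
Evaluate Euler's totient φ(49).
42

Prime factorization: 49 = 7^2
Using the formula φ(n) = n × Π(1 - 1/p) for each prime factor p:
φ(49) = 49 × (1 - 1/7)
φ(49) = 42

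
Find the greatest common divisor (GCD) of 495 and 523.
1

Using the Euclidean algorithm:
495 = 0 × 523 + 495
523 = 1 × 495 + 28
495 = 17 × 28 + 19
28 = 1 × 19 + 9
19 = 2 × 9 + 1
9 = 9 × 1 + 0

GCD(495, 523) = 1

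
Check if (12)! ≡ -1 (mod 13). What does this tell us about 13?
(12)! mod 13 = 12. Since this equals -1 (mod 13), Wilson confirms 13 is prime.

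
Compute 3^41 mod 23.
Using Fermat: 3^{22} ≡ 1 (mod 23). 41 ≡ 19 (mod 22). So 3^{41} ≡ 3^{19} ≡ 6 (mod 23)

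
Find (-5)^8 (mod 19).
(-5) ≡ 14 (mod 19). 8 = 8 (binary 1000). Repeated squaring mod 19: 14^1 ≡ 14; 14^2 ≡ 14² = 196 ≡ 6; 14^4 ≡ 6² = 36 ≡ 17; 14^8 ≡ 17² = 289 ≡ 4. So (-5)^8 ≡ 4 (mod 19).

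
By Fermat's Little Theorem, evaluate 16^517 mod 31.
By Fermat: 16^{30} ≡ 1 (mod 31). 517 ≡ 7 (mod 30). So 16^{517} ≡ 16^{7} ≡ 8 (mod 31)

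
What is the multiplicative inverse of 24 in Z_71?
3

Using Extended Euclidean Algorithm:
gcd(24, 71) = 1
Bezout coefficients: 24 × 3 + 71 × -1 = 1
So 24 × 3 ≡ 1 (mod 71)
The inverse is 3 mod 71 = 3
Verification: 24 × 3 = 72 = 1 × 71 + 1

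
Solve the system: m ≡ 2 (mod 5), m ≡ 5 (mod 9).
M = 5 × 9 = 45. M₁ = 9, y₁ ≡ 4 (mod 5). M₂ = 5, y₂ ≡ 2 (mod 9). m = 2×9×4 + 5×5×2 ≡ 32 (mod 45)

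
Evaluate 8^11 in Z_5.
Using Fermat: 8^{4} ≡ 1 (mod 5). 11 ≡ 3 (mod 4). So 8^{11} ≡ 8^{3} ≡ 2 (mod 5)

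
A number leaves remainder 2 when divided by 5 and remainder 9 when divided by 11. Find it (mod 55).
M = 5 × 11 = 55. M₁ = 11, y₁ ≡ 1 (mod 5). M₂ = 5, y₂ ≡ 9 (mod 11). n = 2×11×1 + 9×5×9 ≡ 42 (mod 55)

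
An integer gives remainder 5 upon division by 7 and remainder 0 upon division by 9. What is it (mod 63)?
M = 7 × 9 = 63. M₁ = 9, y₁ ≡ 4 (mod 7). M₂ = 7, y₂ ≡ 4 (mod 9). m = 5×9×4 + 0×7×4 ≡ 54 (mod 63). The smallest positive such number is 54.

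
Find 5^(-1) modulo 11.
9

Using Extended Euclidean Algorithm:
gcd(5, 11) = 1
Bezout coefficients: 5 × -2 + 11 × 1 = 1
So 5 × -2 ≡ 1 (mod 11)
The inverse is -2 mod 11 = 9
Verification: 5 × 9 = 45 = 4 × 11 + 1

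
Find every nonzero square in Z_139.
QRs mod 139: {1, 4, 5, 6, 7, 9, 11, 13, 16, 20, 24, 25, 28, 29, 30, 31, 34, 35, 36, 37, 38, 41, 42, 44, 45, 46, 47, 49, 51, 52, 54, 55, 57, 63, 64, 65, 66, 67, 69, 71, 77, 78, 79, 80, 81, 83, 86, 89, 91, 96, 99, 100, 106, 107, 112, 113, 116, 117, 118, 120, 121, 122, 124, 125, 127, 129, 131, 136, 137}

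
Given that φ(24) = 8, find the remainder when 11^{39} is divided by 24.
By Euler: 11^{8} ≡ 1 (mod 24) since gcd(11, 24) = 1. 39 = 4×8 + 7. So 11^{39} ≡ 11^{7} ≡ 11 (mod 24)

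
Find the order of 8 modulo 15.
Powers of 8 mod 15: 8^1≡8, 8^2≡4, 8^3≡2, 8^4≡1. Order = 4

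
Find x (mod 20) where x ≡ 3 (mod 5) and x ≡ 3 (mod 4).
M = 5 × 4 = 20. M₁ = 4, y₁ ≡ 4 (mod 5). M₂ = 5, y₂ ≡ 1 (mod 4). x = 3×4×4 + 3×5×1 ≡ 3 (mod 20)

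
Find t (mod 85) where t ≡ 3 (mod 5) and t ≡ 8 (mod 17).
M = 5 × 17 = 85. M₁ = 17, y₁ ≡ 3 (mod 5). M₂ = 5, y₂ ≡ 7 (mod 17). t = 3×17×3 + 8×5×7 ≡ 8 (mod 85)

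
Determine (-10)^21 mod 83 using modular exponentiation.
Using repeated squaring. (-10) ≡ 73 (mod 83). 21 = 16 + 4 + 1 (binary 10101). Repeated squaring mod 83: 73^1 ≡ 73; 73^2 ≡ 73² = 5329 ≡ 17; 73^4 ≡ 17² = 289 ≡ 40; 73^8 ≡ 40² = 1600 ≡ 23; 73^16 ≡ 23² = 529 ≡ 31. Multiply: (-10)^21 ≡ 73^16 × 73^4 × 73^1 ≡ 31 × 40 × 73 (mod 83): 31 × 40 = 1240 ≡ 78; 78 × 73 = 5694 ≡ 50. So (-10)^21 ≡ 50 (mod 83).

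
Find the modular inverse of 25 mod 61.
25^(-1) ≡ 22 (mod 61). Verification: 25 × 22 = 550 ≡ 1 (mod 61)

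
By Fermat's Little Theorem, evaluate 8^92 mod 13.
By Fermat: 8^{12} ≡ 1 (mod 13). 92 = 7×12 + 8. So 8^{92} ≡ 8^{8} ≡ 1 (mod 13)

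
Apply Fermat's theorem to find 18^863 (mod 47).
By Fermat: 18^{46} ≡ 1 (mod 47). 863 ≡ 35 (mod 46). So 18^{863} ≡ 18^{35} ≡ 21 (mod 47)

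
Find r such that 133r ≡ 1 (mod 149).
133^(-1) ≡ 121 (mod 149). Verification: 133 × 121 = 16093 ≡ 1 (mod 149)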